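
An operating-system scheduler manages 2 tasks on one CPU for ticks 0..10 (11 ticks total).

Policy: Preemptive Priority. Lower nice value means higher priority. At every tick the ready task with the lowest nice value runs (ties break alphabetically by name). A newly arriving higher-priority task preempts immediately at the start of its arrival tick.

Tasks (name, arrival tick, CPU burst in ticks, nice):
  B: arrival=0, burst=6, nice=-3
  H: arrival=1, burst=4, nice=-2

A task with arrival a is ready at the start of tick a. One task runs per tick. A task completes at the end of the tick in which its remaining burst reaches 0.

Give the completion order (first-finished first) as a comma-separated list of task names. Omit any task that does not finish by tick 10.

t=0: ready={B} → run B
t=1: ready={B,H} → run B
t=2: ready={B,H} → run B
t=3: ready={B,H} → run B
t=4: ready={B,H} → run B
t=5: ready={B,H} → run B
t=6: ready={H} → run H
t=7: ready={H} → run H
t=8: ready={H} → run H
t=9: ready={H} → run H
t=10: (idle)

completion order = B, H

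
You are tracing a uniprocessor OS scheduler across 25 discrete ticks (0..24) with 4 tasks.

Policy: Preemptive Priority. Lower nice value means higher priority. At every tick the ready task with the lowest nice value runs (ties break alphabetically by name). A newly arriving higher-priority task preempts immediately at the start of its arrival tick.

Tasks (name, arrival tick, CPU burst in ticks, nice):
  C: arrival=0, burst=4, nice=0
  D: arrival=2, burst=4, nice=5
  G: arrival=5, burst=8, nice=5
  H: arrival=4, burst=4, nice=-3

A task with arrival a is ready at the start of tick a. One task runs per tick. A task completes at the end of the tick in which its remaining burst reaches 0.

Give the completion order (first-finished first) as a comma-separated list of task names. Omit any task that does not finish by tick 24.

completion order = C, H, D, G

t=0: ready={C} → run C
t=1: ready={C} → run C
t=2: ready={C,D} → run C
t=3: ready={C,D} → run C
t=4: ready={D,H} → run H
t=5: ready={D,G,H} → run H
t=6: ready={D,G,H} → run H
t=7: ready={D,G,H} → run H
t=8: ready={D,G} → run D
t=9: ready={D,G} → run D
t=10: ready={D,G} → run D
t=11: ready={D,G} → run D
t=12: ready={G} → run G
t=13: ready={G} → run G
t=14: ready={G} → run G
t=15: ready={G} → run G
t=16: ready={G} → run G
t=17: ready={G} → run G
t=18: ready={G} → run G
t=19: ready={G} → run G
t=20: (idle)
t=21: (idle)
t=22: (idle)
t=23: (idle)
t=24: (idle)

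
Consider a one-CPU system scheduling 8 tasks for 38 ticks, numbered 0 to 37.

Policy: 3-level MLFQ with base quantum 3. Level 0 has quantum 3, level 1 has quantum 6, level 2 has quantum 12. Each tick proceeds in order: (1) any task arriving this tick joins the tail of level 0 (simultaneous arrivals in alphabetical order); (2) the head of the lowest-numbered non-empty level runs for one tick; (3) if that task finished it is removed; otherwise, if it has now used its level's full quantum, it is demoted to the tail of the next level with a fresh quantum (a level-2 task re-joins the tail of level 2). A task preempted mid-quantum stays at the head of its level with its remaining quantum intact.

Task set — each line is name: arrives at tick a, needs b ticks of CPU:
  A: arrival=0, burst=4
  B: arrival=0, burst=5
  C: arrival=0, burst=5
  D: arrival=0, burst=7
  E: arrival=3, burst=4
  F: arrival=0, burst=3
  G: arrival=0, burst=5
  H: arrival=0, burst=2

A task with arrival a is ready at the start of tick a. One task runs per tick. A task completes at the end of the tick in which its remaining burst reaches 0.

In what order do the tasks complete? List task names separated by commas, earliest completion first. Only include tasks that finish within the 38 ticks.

completion order = F, H, A, B, C, D, G, E

t=0: L0/L1/L2 = ABCDFGH/-/- → run A
t=1: L0/L1/L2 = ABCDFGH/-/- → run A
t=2: L0/L1/L2 = ABCDFGH/-/- → run A
t=3: L0/L1/L2 = BCDFGHE/A/- → run B
t=4: L0/L1/L2 = BCDFGHE/A/- → run B
t=5: L0/L1/L2 = BCDFGHE/A/- → run B
t=6: L0/L1/L2 = CDFGHE/AB/- → run C
t=7: L0/L1/L2 = CDFGHE/AB/- → run C
t=8: L0/L1/L2 = CDFGHE/AB/- → run C
t=9: L0/L1/L2 = DFGHE/ABC/- → run D
t=10: L0/L1/L2 = DFGHE/ABC/- → run D
t=11: L0/L1/L2 = DFGHE/ABC/- → run D
t=12: L0/L1/L2 = FGHE/ABCD/- → run F
t=13: L0/L1/L2 = FGHE/ABCD/- → run F
t=14: L0/L1/L2 = FGHE/ABCD/- → run F
t=15: L0/L1/L2 = GHE/ABCD/- → run G
t=16: L0/L1/L2 = GHE/ABCD/- → run G
t=17: L0/L1/L2 = GHE/ABCD/- → run G
t=18: L0/L1/L2 = HE/ABCDG/- → run H
t=19: L0/L1/L2 = HE/ABCDG/- → run H
t=20: L0/L1/L2 = E/ABCDG/- → run E
t=21: L0/L1/L2 = E/ABCDG/- → run E
t=22: L0/L1/L2 = E/ABCDG/- → run E
t=23: L0/L1/L2 = -/ABCDGE/- → run A
t=24: L0/L1/L2 = -/BCDGE/- → run B
t=25: L0/L1/L2 = -/BCDGE/- → run B
t=26: L0/L1/L2 = -/CDGE/- → run C
t=27: L0/L1/L2 = -/CDGE/- → run C
t=28: L0/L1/L2 = -/DGE/- → run D
t=29: L0/L1/L2 = -/DGE/- → run D
t=30: L0/L1/L2 = -/DGE/- → run D
t=31: L0/L1/L2 = -/DGE/- → run D
t=32: L0/L1/L2 = -/GE/- → run G
t=33: L0/L1/L2 = -/GE/- → run G
t=34: L0/L1/L2 = -/E/- → run E
t=35: (idle)
t=36: (idle)
t=37: (idle)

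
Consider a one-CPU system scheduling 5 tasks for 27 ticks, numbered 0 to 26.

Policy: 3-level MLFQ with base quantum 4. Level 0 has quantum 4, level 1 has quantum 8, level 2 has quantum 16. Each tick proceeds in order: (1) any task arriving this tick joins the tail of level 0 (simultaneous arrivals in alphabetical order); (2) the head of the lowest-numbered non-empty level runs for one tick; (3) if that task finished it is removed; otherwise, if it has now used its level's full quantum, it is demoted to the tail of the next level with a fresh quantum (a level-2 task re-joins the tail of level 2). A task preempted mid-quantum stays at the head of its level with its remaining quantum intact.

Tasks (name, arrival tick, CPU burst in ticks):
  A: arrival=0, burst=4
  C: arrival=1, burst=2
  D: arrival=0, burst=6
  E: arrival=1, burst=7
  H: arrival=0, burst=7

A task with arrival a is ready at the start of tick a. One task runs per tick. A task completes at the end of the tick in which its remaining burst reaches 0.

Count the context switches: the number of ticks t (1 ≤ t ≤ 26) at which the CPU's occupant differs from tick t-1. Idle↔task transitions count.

context switches = 8

t=0: L0/L1/L2 = ADH/-/- → run A
t=1: L0/L1/L2 = ADHCE/-/- → run A
t=2: L0/L1/L2 = ADHCE/-/- → run A
t=3: L0/L1/L2 = ADHCE/-/- → run A
t=4: L0/L1/L2 = DHCE/-/- → run D
t=5: L0/L1/L2 = DHCE/-/- → run D
t=6: L0/L1/L2 = DHCE/-/- → run D
t=7: L0/L1/L2 = DHCE/-/- → run D
t=8: L0/L1/L2 = HCE/D/- → run H
t=9: L0/L1/L2 = HCE/D/- → run H
t=10: L0/L1/L2 = HCE/D/- → run H
t=11: L0/L1/L2 = HCE/D/- → run H
t=12: L0/L1/L2 = CE/DH/- → run C
t=13: L0/L1/L2 = CE/DH/- → run C
t=14: L0/L1/L2 = E/DH/- → run E
t=15: L0/L1/L2 = E/DH/- → run E
t=16: L0/L1/L2 = E/DH/- → run E
t=17: L0/L1/L2 = E/DH/- → run E
t=18: L0/L1/L2 = -/DHE/- → run D
t=19: L0/L1/L2 = -/DHE/- → run D
t=20: L0/L1/L2 = -/HE/- → run H
t=21: L0/L1/L2 = -/HE/- → run H
t=22: L0/L1/L2 = -/HE/- → run H
t=23: L0/L1/L2 = -/E/- → run E
t=24: L0/L1/L2 = -/E/- → run E
t=25: L0/L1/L2 = -/E/- → run E
t=26: (idle)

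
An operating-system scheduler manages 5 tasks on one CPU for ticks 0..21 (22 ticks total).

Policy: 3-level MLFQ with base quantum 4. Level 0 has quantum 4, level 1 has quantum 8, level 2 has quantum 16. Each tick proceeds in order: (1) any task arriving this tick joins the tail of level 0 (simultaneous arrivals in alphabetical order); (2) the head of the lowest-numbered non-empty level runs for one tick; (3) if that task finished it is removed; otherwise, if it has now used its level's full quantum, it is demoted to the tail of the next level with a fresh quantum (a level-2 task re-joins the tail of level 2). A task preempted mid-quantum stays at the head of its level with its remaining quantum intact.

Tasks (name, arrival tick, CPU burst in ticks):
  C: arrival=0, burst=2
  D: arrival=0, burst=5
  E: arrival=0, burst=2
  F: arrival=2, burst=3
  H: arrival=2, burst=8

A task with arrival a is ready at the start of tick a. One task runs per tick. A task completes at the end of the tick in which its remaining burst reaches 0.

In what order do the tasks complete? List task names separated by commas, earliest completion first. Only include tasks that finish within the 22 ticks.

t=0: L0/L1/L2 = CDE/-/- → run C
t=1: L0/L1/L2 = CDE/-/- → run C
t=2: L0/L1/L2 = DEFH/-/- → run D
t=3: L0/L1/L2 = DEFH/-/- → run D
t=4: L0/L1/L2 = DEFH/-/- → run D
t=5: L0/L1/L2 = DEFH/-/- → run D
t=6: L0/L1/L2 = EFH/D/- → run E
t=7: L0/L1/L2 = EFH/D/- → run E
t=8: L0/L1/L2 = FH/D/- → run F
t=9: L0/L1/L2 = FH/D/- → run F
t=10: L0/L1/L2 = FH/D/- → run F
t=11: L0/L1/L2 = H/D/- → run H
t=12: L0/L1/L2 = H/D/- → run H
t=13: L0/L1/L2 = H/D/- → run H
t=14: L0/L1/L2 = H/D/- → run H
t=15: L0/L1/L2 = -/DH/- → run D
t=16: L0/L1/L2 = -/H/- → run H
t=17: L0/L1/L2 = -/H/- → run H
t=18: L0/L1/L2 = -/H/- → run H
t=19: L0/L1/L2 = -/H/- → run H
t=20: (idle)
t=21: (idle)

completion order = C, E, F, D, H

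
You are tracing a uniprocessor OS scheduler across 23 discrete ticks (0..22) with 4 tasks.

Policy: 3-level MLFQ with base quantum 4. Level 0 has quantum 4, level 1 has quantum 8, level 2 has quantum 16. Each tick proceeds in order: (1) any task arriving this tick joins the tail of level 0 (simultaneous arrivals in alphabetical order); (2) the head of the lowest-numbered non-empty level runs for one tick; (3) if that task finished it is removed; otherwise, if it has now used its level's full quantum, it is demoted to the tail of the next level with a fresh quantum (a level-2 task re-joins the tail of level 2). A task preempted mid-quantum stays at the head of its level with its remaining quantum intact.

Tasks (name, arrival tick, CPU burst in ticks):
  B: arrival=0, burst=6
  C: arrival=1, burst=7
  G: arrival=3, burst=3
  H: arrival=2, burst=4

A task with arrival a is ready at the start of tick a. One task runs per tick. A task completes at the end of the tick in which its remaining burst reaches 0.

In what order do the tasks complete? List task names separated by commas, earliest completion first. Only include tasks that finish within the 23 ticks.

t=0: L0/L1/L2 = B/-/- → run B
t=1: L0/L1/L2 = BC/-/- → run B
t=2: L0/L1/L2 = BCH/-/- → run B
t=3: L0/L1/L2 = BCHG/-/- → run B
t=4: L0/L1/L2 = CHG/B/- → run C
t=5: L0/L1/L2 = CHG/B/- → run C
t=6: L0/L1/L2 = CHG/B/- → run C
t=7: L0/L1/L2 = CHG/B/- → run C
t=8: L0/L1/L2 = HG/BC/- → run H
t=9: L0/L1/L2 = HG/BC/- → run H
t=10: L0/L1/L2 = HG/BC/- → run H
t=11: L0/L1/L2 = HG/BC/- → run H
t=12: L0/L1/L2 = G/BC/- → run G
t=13: L0/L1/L2 = G/BC/- → run G
t=14: L0/L1/L2 = G/BC/- → run G
t=15: L0/L1/L2 = -/BC/- → run B
t=16: L0/L1/L2 = -/BC/- → run B
t=17: L0/L1/L2 = -/C/- → run C
t=18: L0/L1/L2 = -/C/- → run C
t=19: L0/L1/L2 = -/C/- → run C
t=20: (idle)
t=21: (idle)
t=22: (idle)

completion order = H, G, B, C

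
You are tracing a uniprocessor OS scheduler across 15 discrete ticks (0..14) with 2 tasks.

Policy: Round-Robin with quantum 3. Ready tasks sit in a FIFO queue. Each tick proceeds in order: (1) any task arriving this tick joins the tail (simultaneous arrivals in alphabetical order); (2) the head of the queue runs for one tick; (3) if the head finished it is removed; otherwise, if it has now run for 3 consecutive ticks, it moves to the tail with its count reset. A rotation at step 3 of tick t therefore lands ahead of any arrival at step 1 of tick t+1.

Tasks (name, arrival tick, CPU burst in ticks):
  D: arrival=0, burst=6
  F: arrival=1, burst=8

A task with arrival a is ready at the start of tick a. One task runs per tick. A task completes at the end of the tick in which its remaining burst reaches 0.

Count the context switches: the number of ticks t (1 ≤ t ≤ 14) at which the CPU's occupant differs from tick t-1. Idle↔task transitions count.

t=0: queue=[D] q_used=0 → run D
t=1: queue=[D,F] q_used=1 → run D
t=2: queue=[D,F] q_used=2 → run D
t=3: queue=[F,D] q_used=0 → run F
t=4: queue=[F,D] q_used=1 → run F
t=5: queue=[F,D] q_used=2 → run F
t=6: queue=[D,F] q_used=0 → run D
t=7: queue=[D,F] q_used=1 → run D
t=8: queue=[D,F] q_used=2 → run D
t=9: queue=[F] q_used=0 → run F
t=10: queue=[F] q_used=1 → run F
t=11: queue=[F] q_used=2 → run F
t=12: queue=[F] q_used=0 → run F
t=13: queue=[F] q_used=1 → run F
t=14: (idle)

context switches = 4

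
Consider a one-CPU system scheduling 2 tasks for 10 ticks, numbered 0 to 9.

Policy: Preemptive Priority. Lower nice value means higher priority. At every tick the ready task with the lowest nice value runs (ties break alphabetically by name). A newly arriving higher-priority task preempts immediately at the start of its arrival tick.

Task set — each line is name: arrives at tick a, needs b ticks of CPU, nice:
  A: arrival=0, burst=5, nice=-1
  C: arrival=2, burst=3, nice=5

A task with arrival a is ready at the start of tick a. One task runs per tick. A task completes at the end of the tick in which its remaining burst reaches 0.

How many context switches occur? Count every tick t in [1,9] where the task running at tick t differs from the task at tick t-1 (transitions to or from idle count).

context switches = 2

t=0: ready={A} → run A
t=1: ready={A} → run A
t=2: ready={A,C} → run A
t=3: ready={A,C} → run A
t=4: ready={A,C} → run A
t=5: ready={C} → run C
t=6: ready={C} → run C
t=7: ready={C} → run C
t=8: (idle)
t=9: (idle)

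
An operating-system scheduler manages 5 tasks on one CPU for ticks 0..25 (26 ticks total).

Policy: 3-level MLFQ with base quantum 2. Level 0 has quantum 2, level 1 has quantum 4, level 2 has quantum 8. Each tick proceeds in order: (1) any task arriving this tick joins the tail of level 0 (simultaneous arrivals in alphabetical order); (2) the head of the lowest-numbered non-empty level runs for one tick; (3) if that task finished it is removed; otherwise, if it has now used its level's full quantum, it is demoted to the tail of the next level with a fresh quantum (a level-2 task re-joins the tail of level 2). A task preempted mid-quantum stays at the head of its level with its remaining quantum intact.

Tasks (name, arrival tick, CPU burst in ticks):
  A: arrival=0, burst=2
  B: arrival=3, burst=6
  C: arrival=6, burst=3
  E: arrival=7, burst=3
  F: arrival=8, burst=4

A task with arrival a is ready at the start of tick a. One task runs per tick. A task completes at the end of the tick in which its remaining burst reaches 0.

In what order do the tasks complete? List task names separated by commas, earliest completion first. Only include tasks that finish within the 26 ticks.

completion order = A, B, C, E, F

t=0: L0/L1/L2 = A/-/- → run A
t=1: L0/L1/L2 = A/-/- → run A
t=2: (idle)
t=3: L0/L1/L2 = B/-/- → run B
t=4: L0/L1/L2 = B/-/- → run B
t=5: L0/L1/L2 = -/B/- → run B
t=6: L0/L1/L2 = C/B/- → run C
t=7: L0/L1/L2 = CE/B/- → run C
t=8: L0/L1/L2 = EF/BC/- → run E
t=9: L0/L1/L2 = EF/BC/- → run E
t=10: L0/L1/L2 = F/BCE/- → run F
t=11: L0/L1/L2 = F/BCE/- → run F
t=12: L0/L1/L2 = -/BCEF/- → run B
t=13: L0/L1/L2 = -/BCEF/- → run B
t=14: L0/L1/L2 = -/BCEF/- → run B
t=15: L0/L1/L2 = -/CEF/- → run C
t=16: L0/L1/L2 = -/EF/- → run E
t=17: L0/L1/L2 = -/F/- → run F
t=18: L0/L1/L2 = -/F/- → run F
t=19: (idle)
t=20: (idle)
t=21: (idle)
t=22: (idle)
t=23: (idle)
t=24: (idle)
t=25: (idle)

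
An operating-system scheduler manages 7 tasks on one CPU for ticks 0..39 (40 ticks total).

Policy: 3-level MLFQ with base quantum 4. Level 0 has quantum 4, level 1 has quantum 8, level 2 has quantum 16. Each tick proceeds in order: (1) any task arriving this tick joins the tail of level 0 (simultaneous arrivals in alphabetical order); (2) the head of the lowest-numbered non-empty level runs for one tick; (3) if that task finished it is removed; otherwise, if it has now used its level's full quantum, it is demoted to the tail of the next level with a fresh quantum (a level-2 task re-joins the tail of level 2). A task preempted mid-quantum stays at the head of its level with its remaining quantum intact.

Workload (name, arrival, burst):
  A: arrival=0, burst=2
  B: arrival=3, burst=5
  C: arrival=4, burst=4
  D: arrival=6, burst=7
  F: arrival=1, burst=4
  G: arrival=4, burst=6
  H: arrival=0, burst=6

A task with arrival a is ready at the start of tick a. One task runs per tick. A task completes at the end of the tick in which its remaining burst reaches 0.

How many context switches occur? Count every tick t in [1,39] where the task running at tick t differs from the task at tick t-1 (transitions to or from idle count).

context switches = 11

t=0: L0/L1/L2 = AH/-/- → run A
t=1: L0/L1/L2 = AHF/-/- → run A
t=2: L0/L1/L2 = HF/-/- → run H
t=3: L0/L1/L2 = HFB/-/- → run H
t=4: L0/L1/L2 = HFBCG/-/- → run H
t=5: L0/L1/L2 = HFBCG/-/- → run H
t=6: L0/L1/L2 = FBCGD/H/- → run F
t=7: L0/L1/L2 = FBCGD/H/- → run F
t=8: L0/L1/L2 = FBCGD/H/- → run F
t=9: L0/L1/L2 = FBCGD/H/- → run F
t=10: L0/L1/L2 = BCGD/H/- → run B
t=11: L0/L1/L2 = BCGD/H/- → run B
t=12: L0/L1/L2 = BCGD/H/- → run B
t=13: L0/L1/L2 = BCGD/H/- → run B
t=14: L0/L1/L2 = CGD/HB/- → run C
t=15: L0/L1/L2 = CGD/HB/- → run C
t=16: L0/L1/L2 = CGD/HB/- → run C
t=17: L0/L1/L2 = CGD/HB/- → run C
t=18: L0/L1/L2 = GD/HB/- → run G
t=19: L0/L1/L2 = GD/HB/- → run G
t=20: L0/L1/L2 = GD/HB/- → run G
t=21: L0/L1/L2 = GD/HB/- → run G
t=22: L0/L1/L2 = D/HBG/- → run D
t=23: L0/L1/L2 = D/HBG/- → run D
t=24: L0/L1/L2 = D/HBG/- → run D
t=25: L0/L1/L2 = D/HBG/- → run D
t=26: L0/L1/L2 = -/HBGD/- → run H
t=27: L0/L1/L2 = -/HBGD/- → run H
t=28: L0/L1/L2 = -/BGD/- → run B
t=29: L0/L1/L2 = -/GD/- → run G
t=30: L0/L1/L2 = -/GD/- → run G
t=31: L0/L1/L2 = -/D/- → run D
t=32: L0/L1/L2 = -/D/- → run D
t=33: L0/L1/L2 = -/D/- → run D
t=34: (idle)
t=35: (idle)
t=36: (idle)
t=37: (idle)
t=38: (idle)
t=39: (idle)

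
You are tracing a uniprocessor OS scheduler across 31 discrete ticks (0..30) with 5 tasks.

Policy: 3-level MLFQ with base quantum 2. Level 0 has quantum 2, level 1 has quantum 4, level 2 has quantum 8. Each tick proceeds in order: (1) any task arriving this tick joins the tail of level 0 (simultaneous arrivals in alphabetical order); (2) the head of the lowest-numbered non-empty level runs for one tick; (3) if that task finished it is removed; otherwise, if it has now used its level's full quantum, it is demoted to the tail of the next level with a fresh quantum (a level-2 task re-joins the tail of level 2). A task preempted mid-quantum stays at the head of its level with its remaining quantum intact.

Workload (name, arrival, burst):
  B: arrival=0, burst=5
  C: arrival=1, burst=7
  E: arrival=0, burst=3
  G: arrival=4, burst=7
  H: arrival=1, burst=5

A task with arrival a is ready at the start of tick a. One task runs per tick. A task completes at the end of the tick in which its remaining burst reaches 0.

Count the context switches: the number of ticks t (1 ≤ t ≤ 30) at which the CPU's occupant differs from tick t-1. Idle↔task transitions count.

t=0: L0/L1/L2 = BE/-/- → run B
t=1: L0/L1/L2 = BECH/-/- → run B
t=2: L0/L1/L2 = ECH/B/- → run E
t=3: L0/L1/L2 = ECH/B/- → run E
t=4: L0/L1/L2 = CHG/BE/- → run C
t=5: L0/L1/L2 = CHG/BE/- → run C
t=6: L0/L1/L2 = HG/BEC/- → run H
t=7: L0/L1/L2 = HG/BEC/- → run H
t=8: L0/L1/L2 = G/BECH/- → run G
t=9: L0/L1/L2 = G/BECH/- → run G
t=10: L0/L1/L2 = -/BECHG/- → run B
t=11: L0/L1/L2 = -/BECHG/- → run B
t=12: L0/L1/L2 = -/BECHG/- → run B
t=13: L0/L1/L2 = -/ECHG/- → run E
t=14: L0/L1/L2 = -/CHG/- → run C
t=15: L0/L1/L2 = -/CHG/- → run C
t=16: L0/L1/L2 = -/CHG/- → run C
t=17: L0/L1/L2 = -/CHG/- → run C
t=18: L0/L1/L2 = -/HG/C → run H
t=19: L0/L1/L2 = -/HG/C → run H
t=20: L0/L1/L2 = -/HG/C → run H
t=21: L0/L1/L2 = -/G/C → run G
t=22: L0/L1/L2 = -/G/C → run G
t=23: L0/L1/L2 = -/G/C → run G
t=24: L0/L1/L2 = -/G/C → run G
t=25: L0/L1/L2 = -/-/CG → run C
t=26: L0/L1/L2 = -/-/G → run G
t=27: (idle)
t=28: (idle)
t=29: (idle)
t=30: (idle)

context switches = 12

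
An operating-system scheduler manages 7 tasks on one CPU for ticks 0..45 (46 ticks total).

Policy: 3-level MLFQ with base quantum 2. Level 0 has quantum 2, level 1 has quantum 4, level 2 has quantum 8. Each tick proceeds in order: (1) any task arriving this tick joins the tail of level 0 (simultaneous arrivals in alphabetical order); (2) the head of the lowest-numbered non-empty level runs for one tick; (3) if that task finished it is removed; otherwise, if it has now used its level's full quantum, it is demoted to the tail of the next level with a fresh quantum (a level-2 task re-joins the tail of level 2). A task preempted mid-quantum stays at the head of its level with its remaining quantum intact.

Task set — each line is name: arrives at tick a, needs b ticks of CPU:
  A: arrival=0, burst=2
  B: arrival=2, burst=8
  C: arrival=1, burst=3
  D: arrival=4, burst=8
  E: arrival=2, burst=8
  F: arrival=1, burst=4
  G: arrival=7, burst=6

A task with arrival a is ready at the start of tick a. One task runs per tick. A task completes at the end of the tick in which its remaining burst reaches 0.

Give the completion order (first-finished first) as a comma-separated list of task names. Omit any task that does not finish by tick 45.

t=0: L0/L1/L2 = A/-/- → run A
t=1: L0/L1/L2 = ACF/-/- → run A
t=2: L0/L1/L2 = CFBE/-/- → run C
t=3: L0/L1/L2 = CFBE/-/- → run C
t=4: L0/L1/L2 = FBED/C/- → run F
t=5: L0/L1/L2 = FBED/C/- → run F
t=6: L0/L1/L2 = BED/CF/- → run B
t=7: L0/L1/L2 = BEDG/CF/- → run B
t=8: L0/L1/L2 = EDG/CFB/- → run E
t=9: L0/L1/L2 = EDG/CFB/- → run E
t=10: L0/L1/L2 = DG/CFBE/- → run D
t=11: L0/L1/L2 = DG/CFBE/- → run D
t=12: L0/L1/L2 = G/CFBED/- → run G
t=13: L0/L1/L2 = G/CFBED/- → run G
t=14: L0/L1/L2 = -/CFBEDG/- → run C
t=15: L0/L1/L2 = -/FBEDG/- → run F
t=16: L0/L1/L2 = -/FBEDG/- → run F
t=17: L0/L1/L2 = -/BEDG/- → run B
t=18: L0/L1/L2 = -/BEDG/- → run B
t=19: L0/L1/L2 = -/BEDG/- → run B
t=20: L0/L1/L2 = -/BEDG/- → run B
t=21: L0/L1/L2 = -/EDG/B → run E
t=22: L0/L1/L2 = -/EDG/B → run E
t=23: L0/L1/L2 = -/EDG/B → run E
t=24: L0/L1/L2 = -/EDG/B → run E
t=25: L0/L1/L2 = -/DG/BE → run D
t=26: L0/L1/L2 = -/DG/BE → run D
t=27: L0/L1/L2 = -/DG/BE → run D
t=28: L0/L1/L2 = -/DG/BE → run D
t=29: L0/L1/L2 = -/G/BED → run G
t=30: L0/L1/L2 = -/G/BED → run G
t=31: L0/L1/L2 = -/G/BED → run G
t=32: L0/L1/L2 = -/G/BED → run G
t=33: L0/L1/L2 = -/-/BED → run B
t=34: L0/L1/L2 = -/-/BED → run B
t=35: L0/L1/L2 = -/-/ED → run E
t=36: L0/L1/L2 = -/-/ED → run E
t=37: L0/L1/L2 = -/-/D → run D
t=38: L0/L1/L2 = -/-/D → run D
t=39: (idle)
t=40: (idle)
t=41: (idle)
t=42: (idle)
t=43: (idle)
t=44: (idle)
t=45: (idle)

completion order = A, C, F, G, B, E, D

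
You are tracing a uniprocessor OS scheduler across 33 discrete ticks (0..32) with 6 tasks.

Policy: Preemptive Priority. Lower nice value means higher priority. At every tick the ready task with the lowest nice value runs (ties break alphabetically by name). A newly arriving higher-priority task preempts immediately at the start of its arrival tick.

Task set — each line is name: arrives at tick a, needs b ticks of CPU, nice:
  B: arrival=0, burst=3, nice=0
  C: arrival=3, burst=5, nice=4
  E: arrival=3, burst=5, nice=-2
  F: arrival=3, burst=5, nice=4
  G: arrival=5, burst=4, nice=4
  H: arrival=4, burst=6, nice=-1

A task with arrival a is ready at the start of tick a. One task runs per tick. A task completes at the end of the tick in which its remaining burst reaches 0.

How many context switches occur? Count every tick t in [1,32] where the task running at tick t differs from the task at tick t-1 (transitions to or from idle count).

t=0: ready={B} → run B
t=1: ready={B} → run B
t=2: ready={B} → run B
t=3: ready={C,E,F} → run E
t=4: ready={C,E,F,H} → run E
t=5: ready={C,E,F,G,H} → run E
t=6: ready={C,E,F,G,H} → run E
t=7: ready={C,E,F,G,H} → run E
t=8: ready={C,F,G,H} → run H
t=9: ready={C,F,G,H} → run H
t=10: ready={C,F,G,H} → run H
t=11: ready={C,F,G,H} → run H
t=12: ready={C,F,G,H} → run H
t=13: ready={C,F,G,H} → run H
t=14: ready={C,F,G} → run C
t=15: ready={C,F,G} → run C
t=16: ready={C,F,G} → run C
t=17: ready={C,F,G} → run C
t=18: ready={C,F,G} → run C
t=19: ready={F,G} → run F
t=20: ready={F,G} → run F
t=21: ready={F,G} → run F
t=22: ready={F,G} → run F
t=23: ready={F,G} → run F
t=24: ready={G} → run G
t=25: ready={G} → run G
t=26: ready={G} → run G
t=27: ready={G} → run G
t=28: (idle)
t=29: (idle)
t=30: (idle)
t=31: (idle)
t=32: (idle)

context switches = 6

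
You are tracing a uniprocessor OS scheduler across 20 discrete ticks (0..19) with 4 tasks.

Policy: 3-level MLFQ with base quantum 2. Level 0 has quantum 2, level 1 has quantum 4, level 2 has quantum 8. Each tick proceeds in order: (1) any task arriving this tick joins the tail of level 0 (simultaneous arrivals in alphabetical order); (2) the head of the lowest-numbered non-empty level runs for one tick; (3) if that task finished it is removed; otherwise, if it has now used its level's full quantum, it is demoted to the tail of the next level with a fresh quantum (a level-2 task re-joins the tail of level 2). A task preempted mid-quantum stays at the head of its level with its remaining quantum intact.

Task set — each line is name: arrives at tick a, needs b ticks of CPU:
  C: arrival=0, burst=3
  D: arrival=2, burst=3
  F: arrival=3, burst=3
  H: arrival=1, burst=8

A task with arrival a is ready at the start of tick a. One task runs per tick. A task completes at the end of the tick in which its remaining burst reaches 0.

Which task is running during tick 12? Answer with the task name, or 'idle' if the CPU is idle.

running at tick 12 = H

t=0: L0/L1/L2 = C/-/- → run C
t=1: L0/L1/L2 = CH/-/- → run C
t=2: L0/L1/L2 = HD/C/- → run H
t=3: L0/L1/L2 = HDF/C/- → run H
t=4: L0/L1/L2 = DF/CH/- → run D
t=5: L0/L1/L2 = DF/CH/- → run D
t=6: L0/L1/L2 = F/CHD/- → run F
t=7: L0/L1/L2 = F/CHD/- → run F
t=8: L0/L1/L2 = -/CHDF/- → run C
t=9: L0/L1/L2 = -/HDF/- → run H
t=10: L0/L1/L2 = -/HDF/- → run H
t=11: L0/L1/L2 = -/HDF/- → run H
t=12: L0/L1/L2 = -/HDF/- → run H
t=13: L0/L1/L2 = -/DF/H → run D
t=14: L0/L1/L2 = -/F/H → run F
t=15: L0/L1/L2 = -/-/H → run H
t=16: L0/L1/L2 = -/-/H → run H
t=17: (idle)
t=18: (idle)
t=19: (idle)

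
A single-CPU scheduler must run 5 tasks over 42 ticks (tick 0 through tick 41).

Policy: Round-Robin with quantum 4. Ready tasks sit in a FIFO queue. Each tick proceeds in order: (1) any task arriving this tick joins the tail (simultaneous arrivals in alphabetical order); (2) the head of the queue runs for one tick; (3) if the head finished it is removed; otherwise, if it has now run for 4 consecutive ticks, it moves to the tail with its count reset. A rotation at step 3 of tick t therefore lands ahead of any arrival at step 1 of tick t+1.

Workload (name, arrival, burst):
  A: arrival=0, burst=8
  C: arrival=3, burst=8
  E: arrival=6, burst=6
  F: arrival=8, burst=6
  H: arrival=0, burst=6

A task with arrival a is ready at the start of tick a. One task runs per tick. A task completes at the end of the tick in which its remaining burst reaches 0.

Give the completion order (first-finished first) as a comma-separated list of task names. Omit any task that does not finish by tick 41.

completion order = A, H, C, E, F

t=0: queue=[A,H] q_used=0 → run A
t=1: queue=[A,H] q_used=1 → run A
t=2: queue=[A,H] q_used=2 → run A
t=3: queue=[A,H,C] q_used=3 → run A
t=4: queue=[H,C,A] q_used=0 → run H
t=5: queue=[H,C,A] q_used=1 → run H
t=6: queue=[H,C,A,E] q_used=2 → run H
t=7: queue=[H,C,A,E] q_used=3 → run H
t=8: queue=[C,A,E,H,F] q_used=0 → run C
t=9: queue=[C,A,E,H,F] q_used=1 → run C
t=10: queue=[C,A,E,H,F] q_used=2 → run C
t=11: queue=[C,A,E,H,F] q_used=3 → run C
t=12: queue=[A,E,H,F,C] q_used=0 → run A
t=13: queue=[A,E,H,F,C] q_used=1 → run A
t=14: queue=[A,E,H,F,C] q_used=2 → run A
t=15: queue=[A,E,H,F,C] q_used=3 → run A
t=16: queue=[E,H,F,C] q_used=0 → run E
t=17: queue=[E,H,F,C] q_used=1 → run E
t=18: queue=[E,H,F,C] q_used=2 → run E
t=19: queue=[E,H,F,C] q_used=3 → run E
t=20: queue=[H,F,C,E] q_used=0 → run H
t=21: queue=[H,F,C,E] q_used=1 → run H
t=22: queue=[F,C,E] q_used=0 → run F
t=23: queue=[F,C,E] q_used=1 → run F
t=24: queue=[F,C,E] q_used=2 → run F
t=25: queue=[F,C,E] q_used=3 → run F
t=26: queue=[C,E,F] q_used=0 → run C
t=27: queue=[C,E,F] q_used=1 → run C
t=28: queue=[C,E,F] q_used=2 → run C
t=29: queue=[C,E,F] q_used=3 → run C
t=30: queue=[E,F] q_used=0 → run E
t=31: queue=[E,F] q_used=1 → run E
t=32: queue=[F] q_used=0 → run F
t=33: queue=[F] q_used=1 → run F
t=34: (idle)
t=35: (idle)
t=36: (idle)
t=37: (idle)
t=38: (idle)
t=39: (idle)
t=40: (idle)
t=41: (idle)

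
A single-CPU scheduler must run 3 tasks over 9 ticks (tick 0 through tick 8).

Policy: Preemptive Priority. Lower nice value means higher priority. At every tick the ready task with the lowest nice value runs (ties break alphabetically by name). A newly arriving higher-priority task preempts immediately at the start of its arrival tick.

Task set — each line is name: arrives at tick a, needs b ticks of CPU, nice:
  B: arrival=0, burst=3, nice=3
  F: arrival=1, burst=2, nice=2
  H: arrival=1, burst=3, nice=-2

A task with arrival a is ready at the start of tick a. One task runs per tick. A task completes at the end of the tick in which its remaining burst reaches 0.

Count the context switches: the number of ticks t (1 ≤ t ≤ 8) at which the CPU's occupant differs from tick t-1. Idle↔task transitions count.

t=0: ready={B} → run B
t=1: ready={B,F,H} → run H
t=2: ready={B,F,H} → run H
t=3: ready={B,F,H} → run H
t=4: ready={B,F} → run F
t=5: ready={B,F} → run F
t=6: ready={B} → run B
t=7: ready={B} → run B
t=8: (idle)

context switches = 4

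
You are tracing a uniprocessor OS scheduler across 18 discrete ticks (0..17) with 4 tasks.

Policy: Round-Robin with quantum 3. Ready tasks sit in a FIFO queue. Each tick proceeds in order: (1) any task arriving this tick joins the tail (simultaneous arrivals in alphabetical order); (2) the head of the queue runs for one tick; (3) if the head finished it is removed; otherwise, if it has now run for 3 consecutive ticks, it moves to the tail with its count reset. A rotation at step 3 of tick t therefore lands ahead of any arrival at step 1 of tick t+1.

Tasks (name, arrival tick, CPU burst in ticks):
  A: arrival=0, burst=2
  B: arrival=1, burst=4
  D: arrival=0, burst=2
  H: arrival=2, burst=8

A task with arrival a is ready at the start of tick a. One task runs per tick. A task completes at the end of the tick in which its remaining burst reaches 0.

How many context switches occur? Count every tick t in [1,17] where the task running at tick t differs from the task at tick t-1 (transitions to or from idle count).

context switches = 6

t=0: queue=[A,D] q_used=0 → run A
t=1: queue=[A,D,B] q_used=1 → run A
t=2: queue=[D,B,H] q_used=0 → run D
t=3: queue=[D,B,H] q_used=1 → run D
t=4: queue=[B,H] q_used=0 → run B
t=5: queue=[B,H] q_used=1 → run B
t=6: queue=[B,H] q_used=2 → run B
t=7: queue=[H,B] q_used=0 → run H
t=8: queue=[H,B] q_used=1 → run H
t=9: queue=[H,B] q_used=2 → run H
t=10: queue=[B,H] q_used=0 → run B
t=11: queue=[H] q_used=0 → run H
t=12: queue=[H] q_used=1 → run H
t=13: queue=[H] q_used=2 → run H
t=14: queue=[H] q_used=0 → run H
t=15: queue=[H] q_used=1 → run H
t=16: (idle)
t=17: (idle)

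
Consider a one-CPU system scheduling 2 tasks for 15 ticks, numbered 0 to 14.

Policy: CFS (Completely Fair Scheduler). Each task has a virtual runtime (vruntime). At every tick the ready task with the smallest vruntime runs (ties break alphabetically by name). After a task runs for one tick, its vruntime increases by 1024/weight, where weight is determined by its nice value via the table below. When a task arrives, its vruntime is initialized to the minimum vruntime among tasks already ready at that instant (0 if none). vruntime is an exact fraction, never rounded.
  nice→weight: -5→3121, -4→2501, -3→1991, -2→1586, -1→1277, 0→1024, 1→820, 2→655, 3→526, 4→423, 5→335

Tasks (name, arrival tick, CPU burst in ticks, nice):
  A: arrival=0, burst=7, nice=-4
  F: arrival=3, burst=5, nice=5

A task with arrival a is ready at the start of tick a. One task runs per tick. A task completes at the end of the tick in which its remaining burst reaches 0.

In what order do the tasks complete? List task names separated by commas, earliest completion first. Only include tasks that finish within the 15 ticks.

t=0: vr[A=0] → run A
t=1: vr[A=1024/2501] → run A
t=2: vr[A=2048/2501] → run A
t=3: vr[A=3072/2501 F=3072/2501] → run A
t=4: vr[A=4096/2501 F=3072/2501] → run F
t=5: vr[A=4096/2501 F=3590144/837835] → run A
t=6: vr[A=5120/2501 F=3590144/837835] → run A
t=7: vr[A=6144/2501 F=3590144/837835] → run A
t=8: vr[F=3590144/837835] → run F
t=9: vr[F=6151168/837835] → run F
t=10: vr[F=8712192/837835] → run F
t=11: vr[F=11273216/837835] → run F
t=12: (idle)
t=13: (idle)
t=14: (idle)

completion order = A, F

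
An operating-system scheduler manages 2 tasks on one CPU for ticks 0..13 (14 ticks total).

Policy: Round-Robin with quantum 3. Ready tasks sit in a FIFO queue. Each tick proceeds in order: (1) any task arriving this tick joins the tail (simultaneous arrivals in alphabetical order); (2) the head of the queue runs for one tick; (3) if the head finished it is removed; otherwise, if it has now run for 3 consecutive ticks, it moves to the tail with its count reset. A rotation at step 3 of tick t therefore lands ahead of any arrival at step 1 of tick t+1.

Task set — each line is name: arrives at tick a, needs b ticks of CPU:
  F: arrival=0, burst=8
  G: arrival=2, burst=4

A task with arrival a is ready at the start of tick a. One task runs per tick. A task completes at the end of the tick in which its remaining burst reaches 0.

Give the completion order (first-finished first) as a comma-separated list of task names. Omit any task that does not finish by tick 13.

completion order = G, F

t=0: queue=[F] q_used=0 → run F
t=1: queue=[F] q_used=1 → run F
t=2: queue=[F,G] q_used=2 → run F
t=3: queue=[G,F] q_used=0 → run G
t=4: queue=[G,F] q_used=1 → run G
t=5: queue=[G,F] q_used=2 → run G
t=6: queue=[F,G] q_used=0 → run F
t=7: queue=[F,G] q_used=1 → run F
t=8: queue=[F,G] q_used=2 → run F
t=9: queue=[G,F] q_used=0 → run G
t=10: queue=[F] q_used=0 → run F
t=11: queue=[F] q_used=1 → run F
t=12: (idle)
t=13: (idle)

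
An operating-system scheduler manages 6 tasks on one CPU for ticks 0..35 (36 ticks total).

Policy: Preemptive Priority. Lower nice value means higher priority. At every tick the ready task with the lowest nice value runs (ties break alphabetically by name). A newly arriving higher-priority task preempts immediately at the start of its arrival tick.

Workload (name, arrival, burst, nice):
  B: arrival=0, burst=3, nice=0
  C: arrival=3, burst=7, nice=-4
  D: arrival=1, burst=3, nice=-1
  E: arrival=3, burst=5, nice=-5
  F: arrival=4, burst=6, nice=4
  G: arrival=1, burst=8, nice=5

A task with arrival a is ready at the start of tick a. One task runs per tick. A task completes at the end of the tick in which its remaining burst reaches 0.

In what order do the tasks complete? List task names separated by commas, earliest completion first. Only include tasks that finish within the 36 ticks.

completion order = E, C, D, B, F, G

t=0: ready={B} → run B
t=1: ready={B,D,G} → run D
t=2: ready={B,D,G} → run D
t=3: ready={B,C,D,E,G} → run E
t=4: ready={B,C,D,E,F,G} → run E
t=5: ready={B,C,D,E,F,G} → run E
t=6: ready={B,C,D,E,F,G} → run E
t=7: ready={B,C,D,E,F,G} → run E
t=8: ready={B,C,D,F,G} → run C
t=9: ready={B,C,D,F,G} → run C
t=10: ready={B,C,D,F,G} → run C
t=11: ready={B,C,D,F,G} → run C
t=12: ready={B,C,D,F,G} → run C
t=13: ready={B,C,D,F,G} → run C
t=14: ready={B,C,D,F,G} → run C
t=15: ready={B,D,F,G} → run D
t=16: ready={B,F,G} → run B
t=17: ready={B,F,G} → run B
t=18: ready={F,G} → run F
t=19: ready={F,G} → run F
t=20: ready={F,G} → run F
t=21: ready={F,G} → run F
t=22: ready={F,G} → run F
t=23: ready={F,G} → run F
t=24: ready={G} → run G
t=25: ready={G} → run G
t=26: ready={G} → run G
t=27: ready={G} → run G
t=28: ready={G} → run G
t=29: ready={G} → run G
t=30: ready={G} → run G
t=31: ready={G} → run G
t=32: (idle)
t=33: (idle)
t=34: (idle)
t=35: (idle)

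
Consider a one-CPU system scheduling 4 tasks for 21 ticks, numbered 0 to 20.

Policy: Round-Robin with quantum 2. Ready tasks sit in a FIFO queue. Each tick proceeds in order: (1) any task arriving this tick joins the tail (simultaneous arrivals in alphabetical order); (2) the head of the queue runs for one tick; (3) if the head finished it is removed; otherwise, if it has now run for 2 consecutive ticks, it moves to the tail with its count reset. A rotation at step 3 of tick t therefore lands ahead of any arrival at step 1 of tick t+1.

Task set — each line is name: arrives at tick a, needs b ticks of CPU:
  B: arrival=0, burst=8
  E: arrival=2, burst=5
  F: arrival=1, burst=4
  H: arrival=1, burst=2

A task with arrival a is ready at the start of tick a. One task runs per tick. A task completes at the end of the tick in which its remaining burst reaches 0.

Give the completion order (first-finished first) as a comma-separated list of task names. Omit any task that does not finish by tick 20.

completion order = H, F, B, E

t=0: queue=[B] q_used=0 → run B
t=1: queue=[B,F,H] q_used=1 → run B
t=2: queue=[F,H,B,E] q_used=0 → run F
t=3: queue=[F,H,B,E] q_used=1 → run F
t=4: queue=[H,B,E,F] q_used=0 → run H
t=5: queue=[H,B,E,F] q_used=1 → run H
t=6: queue=[B,E,F] q_used=0 → run B
t=7: queue=[B,E,F] q_used=1 → run B
t=8: queue=[E,F,B] q_used=0 → run E
t=9: queue=[E,F,B] q_used=1 → run E
t=10: queue=[F,B,E] q_used=0 → run F
t=11: queue=[F,B,E] q_used=1 → run F
t=12: queue=[B,E] q_used=0 → run B
t=13: queue=[B,E] q_used=1 → run B
t=14: queue=[E,B] q_used=0 → run E
t=15: queue=[E,B] q_used=1 → run E
t=16: queue=[B,E] q_used=0 → run B
t=17: queue=[B,E] q_used=1 → run B
t=18: queue=[E] q_used=0 → run E
t=19: (idle)
t=20: (idle)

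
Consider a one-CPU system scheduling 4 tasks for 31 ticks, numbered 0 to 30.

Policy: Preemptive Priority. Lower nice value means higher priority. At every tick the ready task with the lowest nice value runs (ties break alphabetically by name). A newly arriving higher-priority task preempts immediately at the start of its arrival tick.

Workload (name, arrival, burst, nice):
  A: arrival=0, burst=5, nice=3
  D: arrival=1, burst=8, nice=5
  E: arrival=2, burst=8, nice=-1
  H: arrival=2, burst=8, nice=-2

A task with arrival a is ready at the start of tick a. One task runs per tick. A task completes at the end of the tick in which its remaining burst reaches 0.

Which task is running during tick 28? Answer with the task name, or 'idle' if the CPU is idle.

t=0: ready={A} → run A
t=1: ready={A,D} → run A
t=2: ready={A,D,E,H} → run H
t=3: ready={A,D,E,H} → run H
t=4: ready={A,D,E,H} → run H
t=5: ready={A,D,E,H} → run H
t=6: ready={A,D,E,H} → run H
t=7: ready={A,D,E,H} → run H
t=8: ready={A,D,E,H} → run H
t=9: ready={A,D,E,H} → run H
t=10: ready={A,D,E} → run E
t=11: ready={A,D,E} → run E
t=12: ready={A,D,E} → run E
t=13: ready={A,D,E} → run E
t=14: ready={A,D,E} → run E
t=15: ready={A,D,E} → run E
t=16: ready={A,D,E} → run E
t=17: ready={A,D,E} → run E
t=18: ready={A,D} → run A
t=19: ready={A,D} → run A
t=20: ready={A,D} → run A
t=21: ready={D} → run D
t=22: ready={D} → run D
t=23: ready={D} → run D
t=24: ready={D} → run D
t=25: ready={D} → run D
t=26: ready={D} → run D
t=27: ready={D} → run D
t=28: ready={D} → run D
t=29: (idle)
t=30: (idle)

running at tick 28 = D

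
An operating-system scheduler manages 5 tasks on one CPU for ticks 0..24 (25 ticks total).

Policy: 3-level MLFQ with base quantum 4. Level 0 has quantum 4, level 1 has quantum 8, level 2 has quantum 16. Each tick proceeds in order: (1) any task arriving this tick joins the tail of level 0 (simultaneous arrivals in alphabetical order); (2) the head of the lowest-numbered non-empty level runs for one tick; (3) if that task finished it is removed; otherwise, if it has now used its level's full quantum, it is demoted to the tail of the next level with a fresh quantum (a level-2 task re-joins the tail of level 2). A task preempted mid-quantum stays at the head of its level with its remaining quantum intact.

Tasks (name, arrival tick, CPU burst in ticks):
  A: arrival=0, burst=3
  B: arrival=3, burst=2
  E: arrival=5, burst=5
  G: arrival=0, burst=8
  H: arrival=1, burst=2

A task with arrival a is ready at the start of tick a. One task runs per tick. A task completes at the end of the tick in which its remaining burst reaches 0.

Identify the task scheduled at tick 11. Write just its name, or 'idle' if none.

t=0: L0/L1/L2 = AG/-/- → run A
t=1: L0/L1/L2 = AGH/-/- → run A
t=2: L0/L1/L2 = AGH/-/- → run A
t=3: L0/L1/L2 = GHB/-/- → run G
t=4: L0/L1/L2 = GHB/-/- → run G
t=5: L0/L1/L2 = GHBE/-/- → run G
t=6: L0/L1/L2 = GHBE/-/- → run G
t=7: L0/L1/L2 = HBE/G/- → run H
t=8: L0/L1/L2 = HBE/G/- → run H
t=9: L0/L1/L2 = BE/G/- → run B
t=10: L0/L1/L2 = BE/G/- → run B
t=11: L0/L1/L2 = E/G/- → run E
t=12: L0/L1/L2 = E/G/- → run E
t=13: L0/L1/L2 = E/G/- → run E
t=14: L0/L1/L2 = E/G/- → run E
t=15: L0/L1/L2 = -/GE/- → run G
t=16: L0/L1/L2 = -/GE/- → run G
t=17: L0/L1/L2 = -/GE/- → run G
t=18: L0/L1/L2 = -/GE/- → run G
t=19: L0/L1/L2 = -/E/- → run E
t=20: (idle)
t=21: (idle)
t=22: (idle)
t=23: (idle)
t=24: (idle)

running at tick 11 = E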